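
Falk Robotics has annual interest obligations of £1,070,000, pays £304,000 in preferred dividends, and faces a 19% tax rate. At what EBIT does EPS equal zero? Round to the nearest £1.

Grossing the preferred dividend up to pre-tax terms: £304,000 / (1 − 0.19) = £375,308.64.
Financial break-even EBIT = interest + D_p ÷ (1 − t) = £1,070,000 + £375,308.64 = £1,445,308.64.

£1,445,309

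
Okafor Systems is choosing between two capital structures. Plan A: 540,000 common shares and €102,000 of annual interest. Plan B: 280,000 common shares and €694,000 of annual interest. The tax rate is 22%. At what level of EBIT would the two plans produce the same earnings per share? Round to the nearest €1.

€1,331,538

At indifference, (EBIT − 102,000)(1 − t)/540,000 = (EBIT − 694,000)(1 − t)/280,000.
Cancelling (1 − t) and cross-multiplying: 280,000·(EBIT − 102,000) = 540,000·(EBIT − 694,000).
Solving, EBIT = (694,000·540,000 − 102,000·280,000) / (540,000 − 280,000) = 346,200,000,000 / 260,000 = 1,331,538.46.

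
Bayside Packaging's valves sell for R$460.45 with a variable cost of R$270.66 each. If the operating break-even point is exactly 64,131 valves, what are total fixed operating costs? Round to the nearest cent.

Each unit contributes R$460.45 − R$270.66 = R$189.79.
Fixed costs = break-even units × CM = 64,131 × R$189.79 = R$12,171,422.49.

R$12,171,422.49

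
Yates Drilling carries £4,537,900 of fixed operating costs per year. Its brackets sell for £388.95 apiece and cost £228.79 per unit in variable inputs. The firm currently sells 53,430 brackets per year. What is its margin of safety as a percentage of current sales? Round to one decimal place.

Contribution margin per unit = £388.95 − £228.79 = £160.16. Break-even units = £4,537,900 ÷ £160.16 = 28,333.54; break-even revenue = 28,333.54 × £388.95 = £11,020,330.95.
Actual sales revenue = 53,430 × £388.95 = £20,781,598.50.
Margin of safety = (£20,781,598.50 − £11,020,330.95) ÷ £20,781,598.50 = 47.0%.

47.0%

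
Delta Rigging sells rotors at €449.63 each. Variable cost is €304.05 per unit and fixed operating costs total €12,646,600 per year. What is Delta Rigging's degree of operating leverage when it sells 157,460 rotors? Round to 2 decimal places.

2.23

Total contribution margin = 157,460 × €145.58 = €22,923,026.80.
EBIT = €22,923,026.80 − €12,646,600 = €10,276,426.80.
DOL = contribution ÷ EBIT = €22,923,026.80 ÷ €10,276,426.80 = 2.2306.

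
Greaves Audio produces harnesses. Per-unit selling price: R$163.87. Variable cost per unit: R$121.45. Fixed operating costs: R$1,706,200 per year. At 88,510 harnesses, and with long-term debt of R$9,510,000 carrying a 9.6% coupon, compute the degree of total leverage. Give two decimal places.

3.31

Contribution at this volume is 88,510 × R$42.42 = R$3,754,594.20.
Operating income = contribution − fixed costs = R$3,754,594.20 − R$1,706,200 = R$2,048,394.20. Interest = R$912,960.00, so EBIT − I = R$1,135,434.20.
DCL = contribution ÷ (EBIT − I) = R$3,754,594.20 ÷ R$1,135,434.20 = 3.3067.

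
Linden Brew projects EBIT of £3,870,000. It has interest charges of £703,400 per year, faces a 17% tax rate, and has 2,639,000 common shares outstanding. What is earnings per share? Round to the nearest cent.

Pre-tax income = £3,870,000 − £703,400.00 = £3,166,600.00.
Net income = £3,166,600.00 × (1 − 0.17) = £2,628,278.00.
Per share: £2,628,278.00 / 2,639,000 shares = £1.00.

£1.00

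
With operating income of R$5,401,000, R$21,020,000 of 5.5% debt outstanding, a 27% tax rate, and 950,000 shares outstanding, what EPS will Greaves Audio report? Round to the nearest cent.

Interest = R$1,156,100.00, so EBT = R$5,401,000 − R$1,156,100.00 = R$4,244,900.00.
After tax at 27%: net income = R$4,244,900.00 × 0.73 = R$3,098,777.00.
EPS = R$3,098,777.00 ÷ 950,000 = R$3.26.

R$3.26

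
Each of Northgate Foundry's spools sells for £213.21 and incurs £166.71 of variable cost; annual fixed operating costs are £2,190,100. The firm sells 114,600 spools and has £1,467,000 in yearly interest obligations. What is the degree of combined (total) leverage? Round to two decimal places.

Contribution at this volume is 114,600 × £46.50 = £5,328,900.00.
Operating income = contribution − fixed costs = £5,328,900.00 − £2,190,100 = £3,138,800.00. Interest = £1,467,000.00, so EBIT − I = £1,671,800.00.
Degree of total leverage = total CM / (EBIT − interest) = £5,328,900.00 / £1,671,800.00 = 3.1875.

3.19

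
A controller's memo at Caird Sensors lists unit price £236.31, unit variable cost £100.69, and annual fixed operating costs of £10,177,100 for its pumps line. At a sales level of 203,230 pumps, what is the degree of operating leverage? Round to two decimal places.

1.59

At 203,230 units, contribution = 203,230 × £135.62 = £27,562,052.60.
Operating income = contribution − fixed costs = £27,562,052.60 − £10,177,100 = £17,384,952.60.
Degree of operating leverage = £27,562,052.60 / £17,384,952.60 = 1.5854.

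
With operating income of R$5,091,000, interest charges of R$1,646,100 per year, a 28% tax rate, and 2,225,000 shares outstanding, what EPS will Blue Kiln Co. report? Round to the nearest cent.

R$1.11

Interest = R$1,646,100.00, so EBT = R$5,091,000 − R$1,646,100.00 = R$3,444,900.00.
Net income = R$3,444,900.00 × (1 − 0.28) = R$2,480,328.00.
EPS = R$2,480,328.00 ÷ 2,225,000 = R$1.11.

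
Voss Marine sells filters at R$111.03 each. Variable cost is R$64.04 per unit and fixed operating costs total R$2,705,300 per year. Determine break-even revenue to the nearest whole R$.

R$6,392,200

CM per unit = R$111.03 − R$64.04 = R$46.99; CM ratio = R$46.99 / R$111.03 = 0.4232.
Break-even revenue = fixed costs × price ÷ CM = R$2,705,300 × R$111.03 ÷ R$46.99 = R$6,392,200.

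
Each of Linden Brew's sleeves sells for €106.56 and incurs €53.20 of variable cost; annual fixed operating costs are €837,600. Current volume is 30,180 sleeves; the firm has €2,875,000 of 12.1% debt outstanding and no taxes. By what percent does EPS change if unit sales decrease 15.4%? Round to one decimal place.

-58.4%

Total contribution margin = 30,180 × €53.36 = €1,610,404.80.
Operating income = contribution − fixed costs = €1,610,404.80 − €837,600 = €772,804.80.
After interest of €347,875.00, pre-tax earnings = €424,929.80.
Degree of combined leverage = contribution ÷ (EBIT − I) = €1,610,404.80 ÷ €424,929.80 = 3.7898.
EPS therefore changes by 3.7898 × (-15.4%) = -58.4%.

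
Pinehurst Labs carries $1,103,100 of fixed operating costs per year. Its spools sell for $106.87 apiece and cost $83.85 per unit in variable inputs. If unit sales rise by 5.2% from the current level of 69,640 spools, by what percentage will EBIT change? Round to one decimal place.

+16.7%

Contribution at this volume is 69,640 × $23.02 = $1,603,112.80.
EBIT = $1,603,112.80 − $1,103,100 = $500,012.80.
DOL = contribution ÷ EBIT = $1,603,112.80 ÷ $500,012.80 = 3.2061.
Operating income changes by 3.2061 × +5.2% = +16.7%.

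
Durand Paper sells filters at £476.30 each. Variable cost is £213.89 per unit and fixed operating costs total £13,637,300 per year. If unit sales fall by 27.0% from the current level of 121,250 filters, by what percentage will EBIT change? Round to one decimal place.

Total contribution margin = 121,250 × £262.41 = £31,817,212.50.
Subtracting fixed costs: EBIT = £31,817,212.50 − £13,637,300 = £18,179,912.50.
Degree of operating leverage = £31,817,212.50 / £18,179,912.50 = 1.7501.
%ΔEBIT = DOL × %ΔSales = 1.7501 × -27.0% = -47.3%.

-47.3%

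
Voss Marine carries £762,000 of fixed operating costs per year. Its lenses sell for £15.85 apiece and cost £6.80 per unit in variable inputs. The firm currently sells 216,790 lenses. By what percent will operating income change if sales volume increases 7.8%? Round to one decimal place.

+12.8%

Contribution at this volume is 216,790 × £9.05 = £1,961,949.50.
Subtracting fixed costs: EBIT = £1,961,949.50 − £762,000 = £1,199,949.50.
So DOL = total CM / EBIT = £1,961,949.50 / £1,199,949.50 = 1.6350.
Operating income changes by 1.6350 × +7.8% = +12.8%.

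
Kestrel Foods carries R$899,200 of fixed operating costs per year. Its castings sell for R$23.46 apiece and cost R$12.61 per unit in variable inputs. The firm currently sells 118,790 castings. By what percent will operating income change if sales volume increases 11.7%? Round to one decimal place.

Total contribution margin = 118,790 × R$10.85 = R$1,288,871.50.
Subtracting fixed costs: EBIT = R$1,288,871.50 − R$899,200 = R$389,671.50.
So DOL = total CM / EBIT = R$1,288,871.50 / R$389,671.50 = 3.3076.
%ΔEBIT = DOL × %ΔSales = 3.3076 × +11.7% = +38.7%.

+38.7%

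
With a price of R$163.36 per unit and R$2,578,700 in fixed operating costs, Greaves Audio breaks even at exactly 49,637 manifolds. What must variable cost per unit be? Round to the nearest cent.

R$111.41

Contribution per unit must be FC / Q = R$2,578,700 / 49,637 = R$51.9512.
Variable cost per unit = R$163.36 − R$51.9512 = R$111.41.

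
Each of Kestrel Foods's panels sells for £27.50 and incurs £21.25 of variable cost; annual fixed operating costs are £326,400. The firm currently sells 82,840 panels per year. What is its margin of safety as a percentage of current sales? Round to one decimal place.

37.0%

Unit CM = price − variable cost = £27.50 − £21.25 = £6.25. Break-even units = £326,400 ÷ £6.25 = 52,224.00; break-even revenue = 52,224.00 × £27.50 = £1,436,160.00.
Current sales = 82,840 × £27.50 = £2,278,100.00.
Margin of safety = (£2,278,100.00 − £1,436,160.00) ÷ £2,278,100.00 = 37.0%.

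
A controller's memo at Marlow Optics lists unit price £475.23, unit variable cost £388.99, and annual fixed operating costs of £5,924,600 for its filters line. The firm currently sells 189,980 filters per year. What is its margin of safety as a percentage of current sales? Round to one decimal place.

63.8%

Each unit contributes £475.23 − £388.99 = £86.24. Break-even units = £5,924,600 ÷ £86.24 = 68,698.98; break-even revenue = 68,698.98 × £475.23 = £32,647,816.07.
Current sales = 189,980 × £475.23 = £90,284,195.40.
Margin of safety = (£90,284,195.40 − £32,647,816.07) ÷ £90,284,195.40 = 63.8%.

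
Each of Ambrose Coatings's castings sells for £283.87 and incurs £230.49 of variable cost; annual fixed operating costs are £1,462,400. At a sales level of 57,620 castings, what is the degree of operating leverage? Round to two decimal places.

At 57,620 units, contribution = 57,620 × £53.38 = £3,075,755.60.
EBIT = £3,075,755.60 − £1,462,400 = £1,613,355.60.
So DOL = total CM / EBIT = £3,075,755.60 / £1,613,355.60 = 1.9064.

1.91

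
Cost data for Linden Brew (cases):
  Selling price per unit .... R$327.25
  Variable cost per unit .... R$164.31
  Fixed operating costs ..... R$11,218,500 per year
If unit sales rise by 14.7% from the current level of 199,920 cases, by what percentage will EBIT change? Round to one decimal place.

Contribution at this volume is 199,920 × R$162.94 = R$32,574,964.80.
Subtracting fixed costs: EBIT = R$32,574,964.80 − R$11,218,500 = R$21,356,464.80.
So DOL = total CM / EBIT = R$32,574,964.80 / R$21,356,464.80 = 1.5253.
Operating income changes by 1.5253 × +14.7% = +22.4%.

+22.4%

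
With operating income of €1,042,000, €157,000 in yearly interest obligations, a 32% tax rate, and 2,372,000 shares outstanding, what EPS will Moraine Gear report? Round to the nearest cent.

Interest = €157,000.00, so EBT = €1,042,000 − €157,000.00 = €885,000.00.
After tax at 32%: net income = €885,000.00 × 0.68 = €601,800.00.
Per share: €601,800.00 / 2,372,000 shares = €0.25.

€0.25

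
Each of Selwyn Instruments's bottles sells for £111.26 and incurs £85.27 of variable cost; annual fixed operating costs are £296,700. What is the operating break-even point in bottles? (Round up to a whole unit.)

11,416 bottles

Each unit contributes £111.26 − £85.27 = £25.99.
Break-even Q = £296,700 / £25.99 = 11,415.93 → 11,416 bottles.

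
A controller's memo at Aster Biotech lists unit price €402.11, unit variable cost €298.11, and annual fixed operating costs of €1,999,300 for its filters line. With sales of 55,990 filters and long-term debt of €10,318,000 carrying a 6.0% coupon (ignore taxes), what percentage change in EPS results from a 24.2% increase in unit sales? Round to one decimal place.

+44.0%

Contribution at this volume is 55,990 × €104.00 = €5,822,960.00.
EBIT = €5,822,960.00 − €1,999,300 = €3,823,660.00.
Interest = €619,080.00, so EBIT − I = €3,204,580.00.
Degree of combined leverage = contribution ÷ (EBIT − I) = €5,822,960.00 ÷ €3,204,580.00 = 1.8171.
EPS therefore changes by 1.8171 × (+24.2%) = +44.0%.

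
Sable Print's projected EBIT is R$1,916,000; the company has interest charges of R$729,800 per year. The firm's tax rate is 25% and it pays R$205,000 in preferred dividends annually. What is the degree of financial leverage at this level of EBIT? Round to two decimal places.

Annual interest charges come to R$729,800.00.
Pre-tax preferred-dividend burden = R$205,000 ÷ (1 − 0.25) = R$273,333.33.
DFL = EBIT ÷ [EBIT − I − D_p/(1−t)] = R$1,916,000 ÷ [R$1,916,000 − R$729,800.00 − R$273,333.33] = R$1,916,000 ÷ R$912,866.67 = 2.0989.

2.10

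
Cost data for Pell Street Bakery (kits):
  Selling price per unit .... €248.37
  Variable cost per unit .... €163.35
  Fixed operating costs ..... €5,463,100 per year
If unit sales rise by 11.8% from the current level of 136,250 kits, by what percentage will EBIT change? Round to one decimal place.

+22.3%

Contribution at this volume is 136,250 × €85.02 = €11,583,975.00.
EBIT = €11,583,975.00 − €5,463,100 = €6,120,875.00.
Degree of operating leverage = €11,583,975.00 / €6,120,875.00 = 1.8925.
%ΔEBIT = DOL × %ΔSales = 1.8925 × +11.8% = +22.3%.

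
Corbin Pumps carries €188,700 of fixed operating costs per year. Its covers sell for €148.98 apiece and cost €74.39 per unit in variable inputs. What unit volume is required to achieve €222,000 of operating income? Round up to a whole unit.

5,507 covers

Each unit contributes €148.98 − €74.39 = €74.59.
Required volume = (fixed costs + target profit) ÷ CM = (€188,700 + €222,000) ÷ €74.59 = 5,506.10, so 5,507 covers.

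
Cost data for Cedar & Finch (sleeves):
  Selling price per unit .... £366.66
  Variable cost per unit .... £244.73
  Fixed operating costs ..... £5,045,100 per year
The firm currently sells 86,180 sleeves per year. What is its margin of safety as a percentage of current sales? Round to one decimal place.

52.0%

Contribution margin per unit = £366.66 − £244.73 = £121.93. Break-even units = £5,045,100 ÷ £121.93 = 41,377.02; break-even revenue = 41,377.02 × £366.66 = £15,171,298.01.
Actual sales revenue = 86,180 × £366.66 = £31,598,758.80.
Margin of safety = (£31,598,758.80 − £15,171,298.01) ÷ £31,598,758.80 = 52.0%.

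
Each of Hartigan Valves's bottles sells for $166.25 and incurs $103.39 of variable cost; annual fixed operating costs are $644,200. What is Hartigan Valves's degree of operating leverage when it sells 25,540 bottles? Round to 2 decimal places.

At 25,540 units, contribution = 25,540 × $62.86 = $1,605,444.40.
Operating income = contribution − fixed costs = $1,605,444.40 − $644,200 = $961,244.40.
DOL = contribution ÷ EBIT = $1,605,444.40 ÷ $961,244.40 = 1.6702.

1.67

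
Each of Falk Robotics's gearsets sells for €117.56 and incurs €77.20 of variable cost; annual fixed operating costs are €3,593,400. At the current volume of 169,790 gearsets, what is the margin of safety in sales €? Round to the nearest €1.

Each unit contributes €117.56 − €77.20 = €40.36. Break-even units = €3,593,400 ÷ €40.36 = 89,033.70; break-even revenue = 89,033.70 × €117.56 = €10,466,801.39.
Actual sales revenue = 169,790 × €117.56 = €19,960,512.40.
Margin of safety = €19,960,512.40 − €10,466,801.39 = €9,493,711.

€9,493,711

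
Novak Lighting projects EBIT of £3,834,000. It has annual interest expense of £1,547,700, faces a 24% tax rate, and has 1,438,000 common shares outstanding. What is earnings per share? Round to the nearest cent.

Pre-tax income = £3,834,000 − £1,547,700.00 = £2,286,300.00.
After tax at 24%: net income = £2,286,300.00 × 0.76 = £1,737,588.00.
Per share: £1,737,588.00 / 1,438,000 shares = £1.21.

£1.21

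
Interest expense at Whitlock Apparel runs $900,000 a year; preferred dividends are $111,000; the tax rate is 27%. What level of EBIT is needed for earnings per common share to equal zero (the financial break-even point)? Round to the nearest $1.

Grossing the preferred dividend up to pre-tax terms: $111,000 / (1 − 0.27) = $152,054.79.
EPS = 0 when EBIT covers interest plus the pre-tax preferred burden: $900,000 + $152,054.79 = $1,052,054.79.

$1,052,055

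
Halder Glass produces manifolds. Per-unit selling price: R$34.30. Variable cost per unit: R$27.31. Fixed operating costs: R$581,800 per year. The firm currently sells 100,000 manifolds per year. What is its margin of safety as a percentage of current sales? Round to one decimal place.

Unit CM = price − variable cost = R$34.30 − R$27.31 = R$6.99. Break-even units = R$581,800 ÷ R$6.99 = 83,233.19; break-even revenue = 83,233.19 × R$34.30 = R$2,854,898.43.
Current sales = 100,000 × R$34.30 = R$3,430,000.00.
Margin of safety = (R$3,430,000.00 − R$2,854,898.43) ÷ R$3,430,000.00 = 16.8%.

16.8%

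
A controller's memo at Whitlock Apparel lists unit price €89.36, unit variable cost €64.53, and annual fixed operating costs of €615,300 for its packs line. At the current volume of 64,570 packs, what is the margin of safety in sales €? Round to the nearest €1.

Unit CM = price − variable cost = €89.36 − €64.53 = €24.83. Break-even units = €615,300 ÷ €24.83 = 24,780.51; break-even revenue = 24,780.51 × €89.36 = €2,214,386.15.
Actual sales revenue = 64,570 × €89.36 = €5,769,975.20.
Margin of safety = €5,769,975.20 − €2,214,386.15 = €3,555,589.

€3,555,589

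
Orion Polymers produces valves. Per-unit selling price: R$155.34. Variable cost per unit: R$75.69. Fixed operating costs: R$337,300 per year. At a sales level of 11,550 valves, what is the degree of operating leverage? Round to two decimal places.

Contribution at this volume is 11,550 × R$79.65 = R$919,957.50.
Operating income = contribution − fixed costs = R$919,957.50 − R$337,300 = R$582,657.50.
So DOL = total CM / EBIT = R$919,957.50 / R$582,657.50 = 1.5789.

1.58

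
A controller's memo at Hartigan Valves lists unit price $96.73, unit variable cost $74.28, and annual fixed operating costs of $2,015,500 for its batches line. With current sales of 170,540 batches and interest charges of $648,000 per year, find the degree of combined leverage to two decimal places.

3.29

Total contribution margin = 170,540 × $22.45 = $3,828,623.00.
Subtracting fixed costs: EBIT = $3,828,623.00 − $2,015,500 = $1,813,123.00. Interest = $648,000.00.
DOL = $3,828,623.00 ÷ $1,813,123.00 = 2.1116; DFL = $1,813,123.00 ÷ $1,165,123.00 = 1.5562.
DCL = DOL × DFL = 2.1116 × 1.5562 = 3.2861.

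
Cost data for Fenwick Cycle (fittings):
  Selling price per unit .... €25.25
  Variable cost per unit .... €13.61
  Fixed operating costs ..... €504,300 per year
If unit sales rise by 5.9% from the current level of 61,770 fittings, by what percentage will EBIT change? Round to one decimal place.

Contribution at this volume is 61,770 × €11.64 = €719,002.80.
Operating income = contribution − fixed costs = €719,002.80 − €504,300 = €214,702.80.
So DOL = total CM / EBIT = €719,002.80 / €214,702.80 = 3.3488.
So EBIT moves 3.3488 × (+5.9%) = +19.8%.

+19.8%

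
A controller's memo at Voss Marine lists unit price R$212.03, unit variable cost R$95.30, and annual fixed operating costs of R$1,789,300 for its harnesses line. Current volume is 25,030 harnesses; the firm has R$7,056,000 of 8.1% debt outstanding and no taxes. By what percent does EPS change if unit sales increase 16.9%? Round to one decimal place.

+88.0%

At 25,030 units, contribution = 25,030 × R$116.73 = R$2,921,751.90.
Subtracting fixed costs: EBIT = R$2,921,751.90 − R$1,789,300 = R$1,132,451.90.
Interest = R$571,536.00, so EBIT − I = R$560,915.90.
DCL = total CM / (EBIT − I) = R$2,921,751.90 / R$560,915.90 = 5.2089.
EPS therefore changes by 5.2089 × (+16.9%) = +88.0%.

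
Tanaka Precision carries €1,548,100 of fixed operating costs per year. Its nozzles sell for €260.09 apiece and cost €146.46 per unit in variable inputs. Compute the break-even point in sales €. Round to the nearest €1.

€3,543,477

Contribution margin per unit = €260.09 − €146.46 = €113.63, a CM ratio of €113.63 ÷ €260.09 = 0.4369.
Break-even revenue = fixed costs × price ÷ CM = €1,548,100 × €260.09 ÷ €113.63 = €3,543,477.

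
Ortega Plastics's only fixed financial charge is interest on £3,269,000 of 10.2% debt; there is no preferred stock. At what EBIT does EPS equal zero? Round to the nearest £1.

Annual interest = 10.2% × £3,269,000 = £333,438.00.
Without preferred stock the financial break-even is simply EBIT = interest = £333,438.00.

£333,438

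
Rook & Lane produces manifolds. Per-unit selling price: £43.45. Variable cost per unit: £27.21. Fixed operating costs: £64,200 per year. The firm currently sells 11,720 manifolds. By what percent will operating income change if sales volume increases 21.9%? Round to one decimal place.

+33.0%

Total contribution margin = 11,720 × £16.24 = £190,332.80.
Operating income = contribution − fixed costs = £190,332.80 − £64,200 = £126,132.80.
DOL = contribution ÷ EBIT = £190,332.80 ÷ £126,132.80 = 1.5090.
Operating income changes by 1.5090 × +21.9% = +33.0%.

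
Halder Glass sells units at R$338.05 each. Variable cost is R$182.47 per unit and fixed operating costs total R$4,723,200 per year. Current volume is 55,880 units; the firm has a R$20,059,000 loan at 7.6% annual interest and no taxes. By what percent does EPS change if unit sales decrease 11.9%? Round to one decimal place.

Total contribution margin = 55,880 × R$155.58 = R$8,693,810.40.
Subtracting fixed costs: EBIT = R$8,693,810.40 − R$4,723,200 = R$3,970,610.40.
After interest of R$1,524,484.00, pre-tax earnings = R$2,446,126.40.
DCL = total CM / (EBIT − I) = R$8,693,810.40 / R$2,446,126.40 = 3.5541.
%ΔEPS = DCL × %ΔSales = 3.5541 × -11.9% = -42.3%.

-42.3%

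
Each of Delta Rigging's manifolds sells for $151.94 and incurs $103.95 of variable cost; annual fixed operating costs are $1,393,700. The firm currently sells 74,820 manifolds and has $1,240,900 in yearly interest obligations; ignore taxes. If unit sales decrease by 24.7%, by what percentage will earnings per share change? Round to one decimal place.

At 74,820 units, contribution = 74,820 × $47.99 = $3,590,611.80.
EBIT = $3,590,611.80 − $1,393,700 = $2,196,911.80.
After interest of $1,240,900.00, pre-tax earnings = $956,011.80.
Degree of combined leverage = contribution ÷ (EBIT − I) = $3,590,611.80 ÷ $956,011.80 = 3.7558.
%ΔEPS = DCL × %ΔSales = 3.7558 × -24.7% = -92.8%.

-92.8%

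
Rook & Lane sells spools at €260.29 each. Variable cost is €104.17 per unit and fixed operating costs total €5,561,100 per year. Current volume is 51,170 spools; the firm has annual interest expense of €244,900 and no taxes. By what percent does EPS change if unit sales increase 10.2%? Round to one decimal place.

+37.3%

At 51,170 units, contribution = 51,170 × €156.12 = €7,988,660.40.
Operating income = contribution − fixed costs = €7,988,660.40 − €5,561,100 = €2,427,560.40.
Interest = €244,900.00, so EBIT − I = €2,182,660.40.
Degree of combined leverage = contribution ÷ (EBIT − I) = €7,988,660.40 ÷ €2,182,660.40 = 3.6601.
%ΔEPS = DCL × %ΔSales = 3.6601 × +10.2% = +37.3%.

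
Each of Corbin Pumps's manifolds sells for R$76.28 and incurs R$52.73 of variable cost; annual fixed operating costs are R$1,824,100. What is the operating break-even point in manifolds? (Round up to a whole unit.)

Each unit contributes R$76.28 − R$52.73 = R$23.55.
Units to break even: R$1,824,100 ÷ R$23.55 = 77,456.48, rounded up to 77,457.

77,457 manifolds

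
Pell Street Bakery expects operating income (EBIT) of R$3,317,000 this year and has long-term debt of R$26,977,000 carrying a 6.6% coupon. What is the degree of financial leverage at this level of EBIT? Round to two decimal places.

2.16

Annual interest charges come to R$1,780,482.00.
DFL = EBIT ÷ (EBIT − I) = R$3,317,000 ÷ (R$3,317,000 − R$1,780,482.00) = R$3,317,000 ÷ R$1,536,518.00 = 2.1588.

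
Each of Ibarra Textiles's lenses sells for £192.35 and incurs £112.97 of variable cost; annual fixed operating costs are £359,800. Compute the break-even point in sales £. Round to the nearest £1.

CM per unit = £192.35 − £112.97 = £79.38; CM ratio = £79.38 / £192.35 = 0.4127.
Break-even revenue = fixed costs × price ÷ CM = £359,800 × £192.35 ÷ £79.38 = £871,851.

£871,851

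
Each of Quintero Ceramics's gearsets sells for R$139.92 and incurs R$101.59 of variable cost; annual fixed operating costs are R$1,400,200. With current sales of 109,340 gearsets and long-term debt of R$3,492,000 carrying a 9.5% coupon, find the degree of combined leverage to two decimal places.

1.70

Total contribution margin = 109,340 × R$38.33 = R$4,191,002.20.
Operating income = contribution − fixed costs = R$4,191,002.20 − R$1,400,200 = R$2,790,802.20. Interest = R$331,740.00, so EBIT − I = R$2,459,062.20.
Degree of total leverage = total CM / (EBIT − interest) = R$4,191,002.20 / R$2,459,062.20 = 1.7043.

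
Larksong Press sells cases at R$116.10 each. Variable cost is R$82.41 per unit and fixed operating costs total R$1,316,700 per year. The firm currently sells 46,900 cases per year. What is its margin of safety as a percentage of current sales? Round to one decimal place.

16.7%

Contribution margin per unit = R$116.10 − R$82.41 = R$33.69. Break-even units = R$1,316,700 ÷ R$33.69 = 39,082.81; break-even revenue = 39,082.81 × R$116.10 = R$4,537,514.69.
Current sales = 46,900 × R$116.10 = R$5,445,090.00.
Margin of safety = (R$5,445,090.00 − R$4,537,514.69) ÷ R$5,445,090.00 = 16.7%.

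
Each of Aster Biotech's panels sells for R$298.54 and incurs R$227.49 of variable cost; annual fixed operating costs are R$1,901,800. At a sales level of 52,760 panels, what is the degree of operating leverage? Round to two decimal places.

2.03

Contribution at this volume is 52,760 × R$71.05 = R$3,748,598.00.
EBIT = R$3,748,598.00 − R$1,901,800 = R$1,846,798.00.
DOL = contribution ÷ EBIT = R$3,748,598.00 ÷ R$1,846,798.00 = 2.0298.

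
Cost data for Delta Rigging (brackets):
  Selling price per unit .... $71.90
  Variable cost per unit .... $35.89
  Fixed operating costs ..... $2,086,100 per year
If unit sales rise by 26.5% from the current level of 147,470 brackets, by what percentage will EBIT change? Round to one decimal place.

+43.6%

At 147,470 units, contribution = 147,470 × $36.01 = $5,310,394.70.
Subtracting fixed costs: EBIT = $5,310,394.70 − $2,086,100 = $3,224,294.70.
So DOL = total CM / EBIT = $5,310,394.70 / $3,224,294.70 = 1.6470.
So EBIT moves 1.6470 × (+26.5%) = +43.6%.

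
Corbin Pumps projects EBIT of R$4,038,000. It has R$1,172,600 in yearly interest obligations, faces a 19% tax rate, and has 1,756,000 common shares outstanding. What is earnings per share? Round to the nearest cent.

R$1.32

Interest = R$1,172,600.00, so EBT = R$4,038,000 − R$1,172,600.00 = R$2,865,400.00.
After tax at 19%: net income = R$2,865,400.00 × 0.81 = R$2,320,974.00.
EPS = R$2,320,974.00 ÷ 1,756,000 = R$1.32.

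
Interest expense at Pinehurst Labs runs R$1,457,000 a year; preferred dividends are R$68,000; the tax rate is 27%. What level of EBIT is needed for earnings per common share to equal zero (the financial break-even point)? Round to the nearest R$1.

R$1,550,151

Preferred dividends are paid after tax, so their pre-tax equivalent is R$68,000 ÷ (1 − 0.27) = R$93,150.68.
Financial break-even EBIT = interest + D_p ÷ (1 − t) = R$1,457,000 + R$93,150.68 = R$1,550,150.68.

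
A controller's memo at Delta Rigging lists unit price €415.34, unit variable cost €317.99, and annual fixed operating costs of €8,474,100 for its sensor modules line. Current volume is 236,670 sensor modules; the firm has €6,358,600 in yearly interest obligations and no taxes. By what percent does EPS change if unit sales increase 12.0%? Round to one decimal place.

+33.7%

Contribution at this volume is 236,670 × €97.35 = €23,039,824.50.
Operating income = contribution − fixed costs = €23,039,824.50 − €8,474,100 = €14,565,724.50.
After interest of €6,358,600.00, pre-tax earnings = €8,207,124.50.
Degree of combined leverage = contribution ÷ (EBIT − I) = €23,039,824.50 ÷ €8,207,124.50 = 2.8073.
EPS therefore changes by 2.8073 × (+12.0%) = +33.7%.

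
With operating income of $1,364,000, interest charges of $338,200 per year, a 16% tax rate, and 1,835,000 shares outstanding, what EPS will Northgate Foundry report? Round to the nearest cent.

$0.47

Interest = $338,200.00, so EBT = $1,364,000 − $338,200.00 = $1,025,800.00.
Net income = $1,025,800.00 × (1 − 0.16) = $861,672.00.
EPS = $861,672.00 ÷ 1,835,000 = $0.47.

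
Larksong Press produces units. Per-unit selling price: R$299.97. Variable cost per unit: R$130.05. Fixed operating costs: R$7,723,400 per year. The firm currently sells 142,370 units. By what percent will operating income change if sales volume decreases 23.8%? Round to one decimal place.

-35.0%

Total contribution margin = 142,370 × R$169.92 = R$24,191,510.40.
Subtracting fixed costs: EBIT = R$24,191,510.40 − R$7,723,400 = R$16,468,110.40.
Degree of operating leverage = R$24,191,510.40 / R$16,468,110.40 = 1.4690.
%ΔEBIT = DOL × %ΔSales = 1.4690 × -23.8% = -35.0%.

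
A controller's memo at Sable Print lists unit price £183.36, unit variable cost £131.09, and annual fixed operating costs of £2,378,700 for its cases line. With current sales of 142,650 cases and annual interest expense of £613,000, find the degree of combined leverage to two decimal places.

Contribution at this volume is 142,650 × £52.27 = £7,456,315.50.
EBIT = £7,456,315.50 − £2,378,700 = £5,077,615.50. Interest = £613,000.00, so EBIT − I = £4,464,615.50.
DCL = contribution ÷ (EBIT − I) = £7,456,315.50 ÷ £4,464,615.50 = 1.6701.

1.67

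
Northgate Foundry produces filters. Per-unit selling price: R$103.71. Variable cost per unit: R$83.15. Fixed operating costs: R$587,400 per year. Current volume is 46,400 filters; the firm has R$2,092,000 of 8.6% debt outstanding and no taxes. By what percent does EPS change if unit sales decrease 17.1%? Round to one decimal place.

-87.4%

Total contribution margin = 46,400 × R$20.56 = R$953,984.00.
Operating income = contribution − fixed costs = R$953,984.00 − R$587,400 = R$366,584.00.
Interest = R$179,912.00, so EBIT − I = R$186,672.00.
Degree of combined leverage = contribution ÷ (EBIT − I) = R$953,984.00 ÷ R$186,672.00 = 5.1105.
%ΔEPS = DCL × %ΔSales = 5.1105 × -17.1% = -87.4%.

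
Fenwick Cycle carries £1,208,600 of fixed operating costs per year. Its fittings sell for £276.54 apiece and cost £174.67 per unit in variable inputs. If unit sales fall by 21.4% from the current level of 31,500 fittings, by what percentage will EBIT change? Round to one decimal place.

Contribution at this volume is 31,500 × £101.87 = £3,208,905.00.
EBIT = £3,208,905.00 − £1,208,600 = £2,000,305.00.
Degree of operating leverage = £3,208,905.00 / £2,000,305.00 = 1.6042.
%ΔEBIT = DOL × %ΔSales = 1.6042 × -21.4% = -34.3%.

-34.3%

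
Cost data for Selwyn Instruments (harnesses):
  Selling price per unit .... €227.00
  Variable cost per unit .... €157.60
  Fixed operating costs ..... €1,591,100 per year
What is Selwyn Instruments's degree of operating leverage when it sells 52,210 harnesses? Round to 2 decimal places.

1.78

At 52,210 units, contribution = 52,210 × €69.40 = €3,623,374.00.
Operating income = contribution − fixed costs = €3,623,374.00 − €1,591,100 = €2,032,274.00.
So DOL = total CM / EBIT = €3,623,374.00 / €2,032,274.00 = 1.7829.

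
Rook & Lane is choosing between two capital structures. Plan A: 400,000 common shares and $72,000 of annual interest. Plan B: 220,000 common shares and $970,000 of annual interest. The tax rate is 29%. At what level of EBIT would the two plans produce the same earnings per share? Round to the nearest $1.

At indifference, (EBIT − 72,000)(1 − t)/400,000 = (EBIT − 970,000)(1 − t)/220,000.
The (1 − t) factor cancels: (EBIT − 72,000) × 220,000 = (EBIT − 970,000) × 400,000.
EBIT × (400,000 − 220,000) = 970,000 × 400,000 − 72,000 × 220,000 = 372,160,000,000, so EBIT = 372,160,000,000 ÷ 180,000 = 2,067,555.56.

$2,067,556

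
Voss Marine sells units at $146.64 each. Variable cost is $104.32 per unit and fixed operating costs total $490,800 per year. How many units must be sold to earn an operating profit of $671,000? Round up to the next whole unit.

27,453 units

Each unit contributes $146.64 − $104.32 = $42.32.
Need Q such that Q × $42.32 − $490,800 = $671,000, i.e. Q = $1,161,800 / $42.32 = 27,452.74 → 27,453.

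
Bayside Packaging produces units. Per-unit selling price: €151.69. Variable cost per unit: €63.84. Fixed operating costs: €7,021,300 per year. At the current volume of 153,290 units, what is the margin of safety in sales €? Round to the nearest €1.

Contribution margin per unit = €151.69 − €63.84 = €87.85. Break-even units = €7,021,300 ÷ €87.85 = 79,923.73; break-even revenue = 79,923.73 × €151.69 = €12,123,631.16.
Actual sales revenue = 153,290 × €151.69 = €23,252,560.10.
Margin of safety = €23,252,560.10 − €12,123,631.16 = €11,128,929.

€11,128,929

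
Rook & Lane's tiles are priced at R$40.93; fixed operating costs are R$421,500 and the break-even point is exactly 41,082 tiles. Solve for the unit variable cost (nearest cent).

At break-even, FC = Q × (P − VC), so P − VC = R$421,500 ÷ 41,082 = R$10.2600.
Variable cost per unit = R$40.93 − R$10.2600 = R$30.67.

R$30.67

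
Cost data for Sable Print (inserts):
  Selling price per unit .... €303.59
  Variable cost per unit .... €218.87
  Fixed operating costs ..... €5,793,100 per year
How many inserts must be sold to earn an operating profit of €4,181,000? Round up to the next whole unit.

117,731 inserts

Each unit contributes €303.59 − €218.87 = €84.72.
Need Q such that Q × €84.72 − €5,793,100 = €4,181,000, i.e. Q = €9,974,100 / €84.72 = 117,730.17 → 117,731.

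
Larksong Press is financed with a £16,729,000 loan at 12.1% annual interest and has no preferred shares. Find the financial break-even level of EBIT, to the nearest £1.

Annual interest = 12.1% × £16,729,000 = £2,024,209.00.
With no preferred dividends, EPS = 0 when EBIT exactly covers interest, so the financial break-even EBIT is £2,024,209.00.

£2,024,209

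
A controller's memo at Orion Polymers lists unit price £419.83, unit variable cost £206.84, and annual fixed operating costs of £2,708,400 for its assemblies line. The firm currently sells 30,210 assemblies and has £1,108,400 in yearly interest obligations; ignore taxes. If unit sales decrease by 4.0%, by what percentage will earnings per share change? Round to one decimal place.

-9.8%

Contribution at this volume is 30,210 × £212.99 = £6,434,427.90.
Operating income = contribution − fixed costs = £6,434,427.90 − £2,708,400 = £3,726,027.90.
After interest of £1,108,400.00, pre-tax earnings = £2,617,627.90.
Degree of combined leverage = contribution ÷ (EBIT − I) = £6,434,427.90 ÷ £2,617,627.90 = 2.4581.
%ΔEPS = DCL × %ΔSales = 2.4581 × -4.0% = -9.8%.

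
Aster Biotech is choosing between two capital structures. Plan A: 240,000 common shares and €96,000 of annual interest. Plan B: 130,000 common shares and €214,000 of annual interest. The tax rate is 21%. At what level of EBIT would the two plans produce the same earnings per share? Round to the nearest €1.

€353,455

At indifference, (EBIT − 96,000)(1 − t)/240,000 = (EBIT − 214,000)(1 − t)/130,000.
Cancelling (1 − t) and cross-multiplying: 130,000·(EBIT − 96,000) = 240,000·(EBIT − 214,000).
Solving, EBIT = (214,000·240,000 − 96,000·130,000) / (240,000 − 130,000) = 38,880,000,000 / 110,000 = 353,454.55.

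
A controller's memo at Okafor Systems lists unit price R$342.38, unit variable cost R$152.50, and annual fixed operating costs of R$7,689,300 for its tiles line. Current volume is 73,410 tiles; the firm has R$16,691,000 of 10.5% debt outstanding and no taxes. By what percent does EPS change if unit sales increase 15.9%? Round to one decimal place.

At 73,410 units, contribution = 73,410 × R$189.88 = R$13,939,090.80.
Subtracting fixed costs: EBIT = R$13,939,090.80 − R$7,689,300 = R$6,249,790.80.
Interest = R$1,752,555.00, so EBIT − I = R$4,497,235.80.
DCL = total CM / (EBIT − I) = R$13,939,090.80 / R$4,497,235.80 = 3.0995.
EPS therefore changes by 3.0995 × (+15.9%) = +49.3%.

+49.3%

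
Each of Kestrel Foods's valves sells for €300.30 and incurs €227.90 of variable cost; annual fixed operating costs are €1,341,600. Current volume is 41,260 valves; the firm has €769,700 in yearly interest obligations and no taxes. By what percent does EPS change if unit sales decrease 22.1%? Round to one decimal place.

Total contribution margin = 41,260 × €72.40 = €2,987,224.00.
Subtracting fixed costs: EBIT = €2,987,224.00 − €1,341,600 = €1,645,624.00.
After interest of €769,700.00, pre-tax earnings = €875,924.00.
Degree of combined leverage = contribution ÷ (EBIT − I) = €2,987,224.00 ÷ €875,924.00 = 3.4104.
%ΔEPS = DCL × %ΔSales = 3.4104 × -22.1% = -75.4%.

-75.4%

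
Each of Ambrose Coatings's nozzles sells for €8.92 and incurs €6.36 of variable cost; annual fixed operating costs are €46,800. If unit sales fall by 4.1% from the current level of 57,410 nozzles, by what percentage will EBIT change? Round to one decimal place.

At 57,410 units, contribution = 57,410 × €2.56 = €146,969.60.
Operating income = contribution − fixed costs = €146,969.60 − €46,800 = €100,169.60.
So DOL = total CM / EBIT = €146,969.60 / €100,169.60 = 1.4672.
So EBIT moves 1.4672 × (-4.1%) = -6.0%.

-6.0%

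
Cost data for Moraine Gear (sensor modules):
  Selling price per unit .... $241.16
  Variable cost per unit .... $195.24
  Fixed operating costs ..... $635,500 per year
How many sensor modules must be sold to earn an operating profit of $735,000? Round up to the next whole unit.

29,846 sensor modules

Unit CM = price − variable cost = $241.16 − $195.24 = $45.92.
Need Q such that Q × $45.92 − $635,500 = $735,000, i.e. Q = $1,370,500 / $45.92 = 29,845.38 → 29,846.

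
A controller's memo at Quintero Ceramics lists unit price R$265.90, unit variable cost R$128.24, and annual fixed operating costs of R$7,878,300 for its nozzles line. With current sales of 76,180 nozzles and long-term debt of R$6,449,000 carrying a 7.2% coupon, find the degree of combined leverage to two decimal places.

Total contribution margin = 76,180 × R$137.66 = R$10,486,938.80.
EBIT = R$10,486,938.80 − R$7,878,300 = R$2,608,638.80. Interest = R$464,328.00.
DOL = R$10,486,938.80 ÷ R$2,608,638.80 = 4.0201; DFL = R$2,608,638.80 ÷ R$2,144,310.80 = 1.2165.
DCL = DOL × DFL = 4.0201 × 1.2165 = 4.8905.

4.89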